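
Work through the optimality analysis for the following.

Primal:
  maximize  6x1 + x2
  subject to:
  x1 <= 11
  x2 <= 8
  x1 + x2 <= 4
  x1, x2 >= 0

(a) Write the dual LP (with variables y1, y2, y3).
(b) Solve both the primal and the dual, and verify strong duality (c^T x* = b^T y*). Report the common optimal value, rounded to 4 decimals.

The standard primal-dual pair for 'max c^T x s.t. A x <= b, x >= 0' is:
  Dual:  min b^T y  s.t.  A^T y >= c,  y >= 0.

So the dual LP is:
  minimize  11y1 + 8y2 + 4y3
  subject to:
    y1 + y3 >= 6
    y2 + y3 >= 1
    y1, y2, y3 >= 0

Solving the primal: x* = (4, 0).
  primal value c^T x* = 24.
Solving the dual: y* = (0, 0, 6).
  dual value b^T y* = 24.
Strong duality: c^T x* = b^T y*. Confirmed.

24


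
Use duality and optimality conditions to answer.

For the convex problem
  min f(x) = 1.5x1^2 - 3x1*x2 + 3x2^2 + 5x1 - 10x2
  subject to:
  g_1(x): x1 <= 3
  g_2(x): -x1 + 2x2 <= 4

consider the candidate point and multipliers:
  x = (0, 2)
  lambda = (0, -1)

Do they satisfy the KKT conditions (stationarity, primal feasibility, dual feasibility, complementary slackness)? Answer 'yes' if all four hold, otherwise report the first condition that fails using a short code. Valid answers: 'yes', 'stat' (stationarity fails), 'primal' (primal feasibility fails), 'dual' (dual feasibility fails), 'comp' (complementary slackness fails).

Gradient of f: grad f(x) = Q x + c = (-1, 2)
Constraint values g_i(x) = a_i^T x - b_i:
  g_1((0, 2)) = -3
  g_2((0, 2)) = 0
Stationarity residual: grad f(x) + sum_i lambda_i a_i = (0, 0)
  -> stationarity OK
Primal feasibility (all g_i <= 0): OK
Dual feasibility (all lambda_i >= 0): FAILS
Complementary slackness (lambda_i * g_i(x) = 0 for all i): OK

Verdict: the first failing condition is dual_feasibility -> dual.

dual


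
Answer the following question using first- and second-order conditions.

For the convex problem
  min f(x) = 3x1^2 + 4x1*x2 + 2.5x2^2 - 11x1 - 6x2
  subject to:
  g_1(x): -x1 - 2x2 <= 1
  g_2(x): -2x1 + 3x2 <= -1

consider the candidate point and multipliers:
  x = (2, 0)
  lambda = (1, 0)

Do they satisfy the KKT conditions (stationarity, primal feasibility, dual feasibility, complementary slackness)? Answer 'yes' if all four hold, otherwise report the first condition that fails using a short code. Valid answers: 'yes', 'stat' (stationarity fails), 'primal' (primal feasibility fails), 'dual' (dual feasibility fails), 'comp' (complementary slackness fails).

Gradient of f: grad f(x) = Q x + c = (1, 2)
Constraint values g_i(x) = a_i^T x - b_i:
  g_1((2, 0)) = -3
  g_2((2, 0)) = -3
Stationarity residual: grad f(x) + sum_i lambda_i a_i = (0, 0)
  -> stationarity OK
Primal feasibility (all g_i <= 0): OK
Dual feasibility (all lambda_i >= 0): OK
Complementary slackness (lambda_i * g_i(x) = 0 for all i): FAILS

Verdict: the first failing condition is complementary_slackness -> comp.

comp


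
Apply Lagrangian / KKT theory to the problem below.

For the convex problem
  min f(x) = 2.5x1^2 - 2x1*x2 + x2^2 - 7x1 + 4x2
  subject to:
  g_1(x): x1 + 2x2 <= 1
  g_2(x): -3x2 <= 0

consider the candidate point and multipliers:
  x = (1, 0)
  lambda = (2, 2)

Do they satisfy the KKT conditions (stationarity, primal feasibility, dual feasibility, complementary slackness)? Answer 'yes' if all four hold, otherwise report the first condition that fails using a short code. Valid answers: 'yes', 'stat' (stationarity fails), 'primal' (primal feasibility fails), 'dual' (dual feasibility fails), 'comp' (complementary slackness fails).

Gradient of f: grad f(x) = Q x + c = (-2, 2)
Constraint values g_i(x) = a_i^T x - b_i:
  g_1((1, 0)) = 0
  g_2((1, 0)) = 0
Stationarity residual: grad f(x) + sum_i lambda_i a_i = (0, 0)
  -> stationarity OK
Primal feasibility (all g_i <= 0): OK
Dual feasibility (all lambda_i >= 0): OK
Complementary slackness (lambda_i * g_i(x) = 0 for all i): OK

Verdict: yes, KKT holds.

yes


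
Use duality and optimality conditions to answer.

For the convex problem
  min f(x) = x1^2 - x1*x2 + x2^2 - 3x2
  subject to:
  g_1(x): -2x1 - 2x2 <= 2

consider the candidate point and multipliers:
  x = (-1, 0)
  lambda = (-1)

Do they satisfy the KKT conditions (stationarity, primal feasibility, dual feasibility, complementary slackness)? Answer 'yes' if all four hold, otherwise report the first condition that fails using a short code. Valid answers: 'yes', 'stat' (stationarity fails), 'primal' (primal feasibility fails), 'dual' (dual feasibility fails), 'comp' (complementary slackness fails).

Gradient of f: grad f(x) = Q x + c = (-2, -2)
Constraint values g_i(x) = a_i^T x - b_i:
  g_1((-1, 0)) = 0
Stationarity residual: grad f(x) + sum_i lambda_i a_i = (0, 0)
  -> stationarity OK
Primal feasibility (all g_i <= 0): OK
Dual feasibility (all lambda_i >= 0): FAILS
Complementary slackness (lambda_i * g_i(x) = 0 for all i): OK

Verdict: the first failing condition is dual_feasibility -> dual.

dual


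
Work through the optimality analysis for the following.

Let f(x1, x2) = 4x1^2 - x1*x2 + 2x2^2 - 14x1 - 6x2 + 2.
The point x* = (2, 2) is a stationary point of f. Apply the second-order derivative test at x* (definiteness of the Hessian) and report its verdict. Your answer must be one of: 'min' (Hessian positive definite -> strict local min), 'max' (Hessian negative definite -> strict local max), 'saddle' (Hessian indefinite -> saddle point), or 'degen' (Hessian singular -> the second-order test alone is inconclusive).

Compute the Hessian H = grad^2 f:
  H = [[8, -1], [-1, 4]]
Verify stationarity: grad f(x*) = H x* + g = (0, 0).
Eigenvalues of H: 3.7639, 8.2361.
Both eigenvalues > 0, so H is positive definite -> x* is a strict local min.

min


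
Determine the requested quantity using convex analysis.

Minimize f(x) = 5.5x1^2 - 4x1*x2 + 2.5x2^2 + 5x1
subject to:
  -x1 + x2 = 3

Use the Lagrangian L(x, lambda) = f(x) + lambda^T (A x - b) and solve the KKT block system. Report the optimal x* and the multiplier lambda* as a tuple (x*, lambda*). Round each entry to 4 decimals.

Form the Lagrangian:
  L(x, lambda) = (1/2) x^T Q x + c^T x + lambda^T (A x - b)
Stationarity (grad_x L = 0): Q x + c + A^T lambda = 0.
Primal feasibility: A x = b.

This gives the KKT block system:
  [ Q   A^T ] [ x     ]   [-c ]
  [ A    0  ] [ lambda ] = [ b ]

Solving the linear system:
  x*      = (-1, 2)
  lambda* = (-14)
  f(x*)   = 18.5

x* = (-1, 2), lambda* = (-14)


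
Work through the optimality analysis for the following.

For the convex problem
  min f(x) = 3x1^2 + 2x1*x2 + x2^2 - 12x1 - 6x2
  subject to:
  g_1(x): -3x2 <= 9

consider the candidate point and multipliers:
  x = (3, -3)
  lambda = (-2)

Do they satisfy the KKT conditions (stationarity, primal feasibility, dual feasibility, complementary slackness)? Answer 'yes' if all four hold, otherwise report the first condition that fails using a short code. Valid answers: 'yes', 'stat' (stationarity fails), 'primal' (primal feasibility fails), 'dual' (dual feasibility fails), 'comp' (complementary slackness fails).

Gradient of f: grad f(x) = Q x + c = (0, -6)
Constraint values g_i(x) = a_i^T x - b_i:
  g_1((3, -3)) = 0
Stationarity residual: grad f(x) + sum_i lambda_i a_i = (0, 0)
  -> stationarity OK
Primal feasibility (all g_i <= 0): OK
Dual feasibility (all lambda_i >= 0): FAILS
Complementary slackness (lambda_i * g_i(x) = 0 for all i): OK

Verdict: the first failing condition is dual_feasibility -> dual.

dual


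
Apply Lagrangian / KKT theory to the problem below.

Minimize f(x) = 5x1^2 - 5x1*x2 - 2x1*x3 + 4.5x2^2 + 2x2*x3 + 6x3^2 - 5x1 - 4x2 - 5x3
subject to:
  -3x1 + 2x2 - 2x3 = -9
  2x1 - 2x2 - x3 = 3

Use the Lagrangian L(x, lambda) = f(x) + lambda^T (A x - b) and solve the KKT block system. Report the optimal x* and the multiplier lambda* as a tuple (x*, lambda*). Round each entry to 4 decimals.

Form the Lagrangian:
  L(x, lambda) = (1/2) x^T Q x + c^T x + lambda^T (A x - b)
Stationarity (grad_x L = 0): Q x + c + A^T lambda = 0.
Primal feasibility: A x = b.

This gives the KKT block system:
  [ Q   A^T ] [ x     ]   [-c ]
  [ A    0  ] [ lambda ] = [ b ]

Solving the linear system:
  x*      = (2.3444, 0.2352, 1.2185)
  lambda* = (3.6627, -1.9216)
  f(x*)   = 9.9869

x* = (2.3444, 0.2352, 1.2185), lambda* = (3.6627, -1.9216)


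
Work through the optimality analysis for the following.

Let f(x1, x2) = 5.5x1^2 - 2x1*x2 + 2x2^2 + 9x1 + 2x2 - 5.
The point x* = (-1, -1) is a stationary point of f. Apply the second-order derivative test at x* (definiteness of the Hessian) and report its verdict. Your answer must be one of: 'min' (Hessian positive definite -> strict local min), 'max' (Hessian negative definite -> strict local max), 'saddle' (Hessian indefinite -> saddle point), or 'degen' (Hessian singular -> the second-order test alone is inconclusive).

Compute the Hessian H = grad^2 f:
  H = [[11, -2], [-2, 4]]
Verify stationarity: grad f(x*) = H x* + g = (0, 0).
Eigenvalues of H: 3.4689, 11.5311.
Both eigenvalues > 0, so H is positive definite -> x* is a strict local min.

min


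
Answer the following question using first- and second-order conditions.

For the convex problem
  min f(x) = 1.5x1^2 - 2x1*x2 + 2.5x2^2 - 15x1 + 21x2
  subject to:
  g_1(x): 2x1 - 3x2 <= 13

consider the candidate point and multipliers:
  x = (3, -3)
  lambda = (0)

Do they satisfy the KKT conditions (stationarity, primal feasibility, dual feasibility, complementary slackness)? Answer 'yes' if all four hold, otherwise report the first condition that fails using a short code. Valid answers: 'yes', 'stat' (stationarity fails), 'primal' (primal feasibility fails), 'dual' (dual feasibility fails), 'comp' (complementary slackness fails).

Gradient of f: grad f(x) = Q x + c = (0, 0)
Constraint values g_i(x) = a_i^T x - b_i:
  g_1((3, -3)) = 2
Stationarity residual: grad f(x) + sum_i lambda_i a_i = (0, 0)
  -> stationarity OK
Primal feasibility (all g_i <= 0): FAILS
Dual feasibility (all lambda_i >= 0): OK
Complementary slackness (lambda_i * g_i(x) = 0 for all i): OK

Verdict: the first failing condition is primal_feasibility -> primal.

primal


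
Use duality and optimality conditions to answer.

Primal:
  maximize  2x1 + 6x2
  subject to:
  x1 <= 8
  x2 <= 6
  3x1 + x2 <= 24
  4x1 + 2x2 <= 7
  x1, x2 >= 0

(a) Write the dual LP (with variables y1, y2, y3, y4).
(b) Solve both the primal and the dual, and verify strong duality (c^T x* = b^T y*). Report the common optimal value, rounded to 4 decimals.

The standard primal-dual pair for 'max c^T x s.t. A x <= b, x >= 0' is:
  Dual:  min b^T y  s.t.  A^T y >= c,  y >= 0.

So the dual LP is:
  minimize  8y1 + 6y2 + 24y3 + 7y4
  subject to:
    y1 + 3y3 + 4y4 >= 2
    y2 + y3 + 2y4 >= 6
    y1, y2, y3, y4 >= 0

Solving the primal: x* = (0, 3.5).
  primal value c^T x* = 21.
Solving the dual: y* = (0, 0, 0, 3).
  dual value b^T y* = 21.
Strong duality: c^T x* = b^T y*. Confirmed.

21


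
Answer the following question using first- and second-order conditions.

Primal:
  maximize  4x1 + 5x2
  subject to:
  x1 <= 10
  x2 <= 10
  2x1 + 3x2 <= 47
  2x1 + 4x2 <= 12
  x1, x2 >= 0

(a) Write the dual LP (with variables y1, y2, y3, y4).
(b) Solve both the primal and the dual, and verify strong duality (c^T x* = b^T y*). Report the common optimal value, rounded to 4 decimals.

The standard primal-dual pair for 'max c^T x s.t. A x <= b, x >= 0' is:
  Dual:  min b^T y  s.t.  A^T y >= c,  y >= 0.

So the dual LP is:
  minimize  10y1 + 10y2 + 47y3 + 12y4
  subject to:
    y1 + 2y3 + 2y4 >= 4
    y2 + 3y3 + 4y4 >= 5
    y1, y2, y3, y4 >= 0

Solving the primal: x* = (6, 0).
  primal value c^T x* = 24.
Solving the dual: y* = (0, 0, 0, 2).
  dual value b^T y* = 24.
Strong duality: c^T x* = b^T y*. Confirmed.

24


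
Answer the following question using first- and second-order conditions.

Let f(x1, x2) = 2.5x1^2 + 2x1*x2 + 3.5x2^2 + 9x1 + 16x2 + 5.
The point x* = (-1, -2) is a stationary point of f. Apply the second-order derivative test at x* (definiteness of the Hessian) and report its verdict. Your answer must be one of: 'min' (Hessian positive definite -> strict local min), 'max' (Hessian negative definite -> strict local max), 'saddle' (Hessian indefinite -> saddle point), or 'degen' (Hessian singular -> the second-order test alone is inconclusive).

Compute the Hessian H = grad^2 f:
  H = [[5, 2], [2, 7]]
Verify stationarity: grad f(x*) = H x* + g = (0, 0).
Eigenvalues of H: 3.7639, 8.2361.
Both eigenvalues > 0, so H is positive definite -> x* is a strict local min.

min


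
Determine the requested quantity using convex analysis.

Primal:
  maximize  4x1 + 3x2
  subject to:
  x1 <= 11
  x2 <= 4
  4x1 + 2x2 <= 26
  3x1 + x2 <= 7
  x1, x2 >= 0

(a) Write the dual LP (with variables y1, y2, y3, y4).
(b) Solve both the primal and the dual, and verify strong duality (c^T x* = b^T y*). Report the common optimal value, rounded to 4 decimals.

The standard primal-dual pair for 'max c^T x s.t. A x <= b, x >= 0' is:
  Dual:  min b^T y  s.t.  A^T y >= c,  y >= 0.

So the dual LP is:
  minimize  11y1 + 4y2 + 26y3 + 7y4
  subject to:
    y1 + 4y3 + 3y4 >= 4
    y2 + 2y3 + y4 >= 3
    y1, y2, y3, y4 >= 0

Solving the primal: x* = (1, 4).
  primal value c^T x* = 16.
Solving the dual: y* = (0, 1.6667, 0, 1.3333).
  dual value b^T y* = 16.
Strong duality: c^T x* = b^T y*. Confirmed.

16


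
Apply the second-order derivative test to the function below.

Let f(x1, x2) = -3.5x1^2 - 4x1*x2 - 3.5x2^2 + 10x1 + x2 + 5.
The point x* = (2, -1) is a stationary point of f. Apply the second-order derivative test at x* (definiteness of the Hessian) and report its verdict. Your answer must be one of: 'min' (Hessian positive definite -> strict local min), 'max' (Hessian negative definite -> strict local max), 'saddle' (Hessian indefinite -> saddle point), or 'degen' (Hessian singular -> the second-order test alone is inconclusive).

Compute the Hessian H = grad^2 f:
  H = [[-7, -4], [-4, -7]]
Verify stationarity: grad f(x*) = H x* + g = (0, 0).
Eigenvalues of H: -11, -3.
Both eigenvalues < 0, so H is negative definite -> x* is a strict local max.

max


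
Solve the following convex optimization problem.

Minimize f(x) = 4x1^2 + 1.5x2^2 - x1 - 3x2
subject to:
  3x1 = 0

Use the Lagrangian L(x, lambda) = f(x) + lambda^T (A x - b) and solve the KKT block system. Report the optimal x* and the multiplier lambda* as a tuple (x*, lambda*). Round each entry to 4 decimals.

Form the Lagrangian:
  L(x, lambda) = (1/2) x^T Q x + c^T x + lambda^T (A x - b)
Stationarity (grad_x L = 0): Q x + c + A^T lambda = 0.
Primal feasibility: A x = b.

This gives the KKT block system:
  [ Q   A^T ] [ x     ]   [-c ]
  [ A    0  ] [ lambda ] = [ b ]

Solving the linear system:
  x*      = (0, 1)
  lambda* = (0.3333)
  f(x*)   = -1.5

x* = (0, 1), lambda* = (0.3333)


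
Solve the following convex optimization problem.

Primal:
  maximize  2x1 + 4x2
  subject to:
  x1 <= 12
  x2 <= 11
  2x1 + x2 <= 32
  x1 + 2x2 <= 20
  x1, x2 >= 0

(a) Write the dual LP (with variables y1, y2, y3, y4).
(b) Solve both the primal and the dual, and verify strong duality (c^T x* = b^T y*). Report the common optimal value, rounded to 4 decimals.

The standard primal-dual pair for 'max c^T x s.t. A x <= b, x >= 0' is:
  Dual:  min b^T y  s.t.  A^T y >= c,  y >= 0.

So the dual LP is:
  minimize  12y1 + 11y2 + 32y3 + 20y4
  subject to:
    y1 + 2y3 + y4 >= 2
    y2 + y3 + 2y4 >= 4
    y1, y2, y3, y4 >= 0

Solving the primal: x* = (12, 4).
  primal value c^T x* = 40.
Solving the dual: y* = (0, 0, 0, 2).
  dual value b^T y* = 40.
Strong duality: c^T x* = b^T y*. Confirmed.

40


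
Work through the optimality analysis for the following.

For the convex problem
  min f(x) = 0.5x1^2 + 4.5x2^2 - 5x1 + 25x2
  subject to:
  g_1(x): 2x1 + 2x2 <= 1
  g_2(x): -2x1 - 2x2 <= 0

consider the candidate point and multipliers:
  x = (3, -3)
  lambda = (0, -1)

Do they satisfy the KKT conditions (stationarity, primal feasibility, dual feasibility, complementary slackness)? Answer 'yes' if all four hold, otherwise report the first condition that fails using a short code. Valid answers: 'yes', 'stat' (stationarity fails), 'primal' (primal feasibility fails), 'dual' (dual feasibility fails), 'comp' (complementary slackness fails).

Gradient of f: grad f(x) = Q x + c = (-2, -2)
Constraint values g_i(x) = a_i^T x - b_i:
  g_1((3, -3)) = -1
  g_2((3, -3)) = 0
Stationarity residual: grad f(x) + sum_i lambda_i a_i = (0, 0)
  -> stationarity OK
Primal feasibility (all g_i <= 0): OK
Dual feasibility (all lambda_i >= 0): FAILS
Complementary slackness (lambda_i * g_i(x) = 0 for all i): OK

Verdict: the first failing condition is dual_feasibility -> dual.

dual


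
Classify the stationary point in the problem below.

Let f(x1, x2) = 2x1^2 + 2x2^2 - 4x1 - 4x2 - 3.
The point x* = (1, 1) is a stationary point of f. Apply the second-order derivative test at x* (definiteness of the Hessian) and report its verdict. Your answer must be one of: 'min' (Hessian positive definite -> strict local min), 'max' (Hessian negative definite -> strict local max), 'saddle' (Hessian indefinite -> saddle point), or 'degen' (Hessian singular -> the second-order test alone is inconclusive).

Compute the Hessian H = grad^2 f:
  H = [[4, 0], [0, 4]]
Verify stationarity: grad f(x*) = H x* + g = (0, 0).
Eigenvalues of H: 4, 4.
Both eigenvalues > 0, so H is positive definite -> x* is a strict local min.

min


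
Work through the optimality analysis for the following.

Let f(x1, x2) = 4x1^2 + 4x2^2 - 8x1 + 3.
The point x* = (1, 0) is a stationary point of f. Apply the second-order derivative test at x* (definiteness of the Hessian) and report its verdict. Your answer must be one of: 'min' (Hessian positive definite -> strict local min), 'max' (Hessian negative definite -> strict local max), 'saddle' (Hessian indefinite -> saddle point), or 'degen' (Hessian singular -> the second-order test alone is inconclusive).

Compute the Hessian H = grad^2 f:
  H = [[8, 0], [0, 8]]
Verify stationarity: grad f(x*) = H x* + g = (0, 0).
Eigenvalues of H: 8, 8.
Both eigenvalues > 0, so H is positive definite -> x* is a strict local min.

min


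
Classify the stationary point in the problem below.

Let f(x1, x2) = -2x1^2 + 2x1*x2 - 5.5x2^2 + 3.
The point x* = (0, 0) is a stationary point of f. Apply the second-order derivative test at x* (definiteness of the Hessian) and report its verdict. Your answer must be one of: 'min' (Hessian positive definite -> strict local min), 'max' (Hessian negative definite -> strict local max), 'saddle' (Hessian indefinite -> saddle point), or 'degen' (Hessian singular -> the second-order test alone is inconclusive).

Compute the Hessian H = grad^2 f:
  H = [[-4, 2], [2, -11]]
Verify stationarity: grad f(x*) = H x* + g = (0, 0).
Eigenvalues of H: -11.5311, -3.4689.
Both eigenvalues < 0, so H is negative definite -> x* is a strict local max.

max


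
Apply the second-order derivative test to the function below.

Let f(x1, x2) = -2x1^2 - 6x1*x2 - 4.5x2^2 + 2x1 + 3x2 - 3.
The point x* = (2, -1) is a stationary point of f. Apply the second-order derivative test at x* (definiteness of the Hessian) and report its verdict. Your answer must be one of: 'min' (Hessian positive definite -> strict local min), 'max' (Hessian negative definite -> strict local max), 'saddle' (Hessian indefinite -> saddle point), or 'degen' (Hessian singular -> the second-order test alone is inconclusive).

Compute the Hessian H = grad^2 f:
  H = [[-4, -6], [-6, -9]]
Verify stationarity: grad f(x*) = H x* + g = (0, 0).
Eigenvalues of H: -13, 0.
H has a zero eigenvalue (singular; negative semidefinite but not definite), so H is neither positive definite, negative definite, nor indefinite. The second-order test alone is inconclusive -> degen.
(Indeed, f is constant along the null direction of H through x*, so x* is not a strict local extremum.)

degen


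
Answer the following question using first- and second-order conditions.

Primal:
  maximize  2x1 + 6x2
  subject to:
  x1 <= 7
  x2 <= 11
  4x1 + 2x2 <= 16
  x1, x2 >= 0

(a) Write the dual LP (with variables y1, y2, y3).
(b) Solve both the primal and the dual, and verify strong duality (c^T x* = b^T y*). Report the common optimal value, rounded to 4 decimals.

The standard primal-dual pair for 'max c^T x s.t. A x <= b, x >= 0' is:
  Dual:  min b^T y  s.t.  A^T y >= c,  y >= 0.

So the dual LP is:
  minimize  7y1 + 11y2 + 16y3
  subject to:
    y1 + 4y3 >= 2
    y2 + 2y3 >= 6
    y1, y2, y3 >= 0

Solving the primal: x* = (0, 8).
  primal value c^T x* = 48.
Solving the dual: y* = (0, 0, 3).
  dual value b^T y* = 48.
Strong duality: c^T x* = b^T y*. Confirmed.

48


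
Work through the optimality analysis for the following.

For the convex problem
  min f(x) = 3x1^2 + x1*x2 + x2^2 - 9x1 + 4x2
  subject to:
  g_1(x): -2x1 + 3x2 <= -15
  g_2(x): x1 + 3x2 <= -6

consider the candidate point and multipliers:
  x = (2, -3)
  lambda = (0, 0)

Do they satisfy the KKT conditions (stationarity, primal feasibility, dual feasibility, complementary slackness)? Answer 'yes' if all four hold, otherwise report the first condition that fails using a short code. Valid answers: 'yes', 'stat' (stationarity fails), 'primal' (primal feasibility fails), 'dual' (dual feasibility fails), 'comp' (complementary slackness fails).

Gradient of f: grad f(x) = Q x + c = (0, 0)
Constraint values g_i(x) = a_i^T x - b_i:
  g_1((2, -3)) = 2
  g_2((2, -3)) = -1
Stationarity residual: grad f(x) + sum_i lambda_i a_i = (0, 0)
  -> stationarity OK
Primal feasibility (all g_i <= 0): FAILS
Dual feasibility (all lambda_i >= 0): OK
Complementary slackness (lambda_i * g_i(x) = 0 for all i): OK

Verdict: the first failing condition is primal_feasibility -> primal.

primal


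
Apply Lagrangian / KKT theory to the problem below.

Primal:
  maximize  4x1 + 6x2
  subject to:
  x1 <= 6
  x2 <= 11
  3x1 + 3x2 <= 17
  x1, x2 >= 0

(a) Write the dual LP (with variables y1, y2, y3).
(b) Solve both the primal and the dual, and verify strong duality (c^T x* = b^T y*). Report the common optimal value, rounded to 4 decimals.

The standard primal-dual pair for 'max c^T x s.t. A x <= b, x >= 0' is:
  Dual:  min b^T y  s.t.  A^T y >= c,  y >= 0.

So the dual LP is:
  minimize  6y1 + 11y2 + 17y3
  subject to:
    y1 + 3y3 >= 4
    y2 + 3y3 >= 6
    y1, y2, y3 >= 0

Solving the primal: x* = (0, 5.6667).
  primal value c^T x* = 34.
Solving the dual: y* = (0, 0, 2).
  dual value b^T y* = 34.
Strong duality: c^T x* = b^T y*. Confirmed.

34


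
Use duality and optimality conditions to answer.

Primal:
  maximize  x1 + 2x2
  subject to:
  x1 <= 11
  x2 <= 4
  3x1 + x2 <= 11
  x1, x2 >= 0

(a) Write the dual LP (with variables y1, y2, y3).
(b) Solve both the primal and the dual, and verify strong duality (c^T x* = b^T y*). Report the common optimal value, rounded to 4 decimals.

The standard primal-dual pair for 'max c^T x s.t. A x <= b, x >= 0' is:
  Dual:  min b^T y  s.t.  A^T y >= c,  y >= 0.

So the dual LP is:
  minimize  11y1 + 4y2 + 11y3
  subject to:
    y1 + 3y3 >= 1
    y2 + y3 >= 2
    y1, y2, y3 >= 0

Solving the primal: x* = (2.3333, 4).
  primal value c^T x* = 10.3333.
Solving the dual: y* = (0, 1.6667, 0.3333).
  dual value b^T y* = 10.3333.
Strong duality: c^T x* = b^T y*. Confirmed.

10.3333


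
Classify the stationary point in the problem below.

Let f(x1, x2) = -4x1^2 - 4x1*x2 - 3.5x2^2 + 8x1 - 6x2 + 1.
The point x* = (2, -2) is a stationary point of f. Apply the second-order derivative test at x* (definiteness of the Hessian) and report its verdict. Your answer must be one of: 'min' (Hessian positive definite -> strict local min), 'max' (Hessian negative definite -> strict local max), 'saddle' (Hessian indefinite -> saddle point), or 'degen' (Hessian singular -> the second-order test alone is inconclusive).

Compute the Hessian H = grad^2 f:
  H = [[-8, -4], [-4, -7]]
Verify stationarity: grad f(x*) = H x* + g = (0, 0).
Eigenvalues of H: -11.5311, -3.4689.
Both eigenvalues < 0, so H is negative definite -> x* is a strict local max.

max


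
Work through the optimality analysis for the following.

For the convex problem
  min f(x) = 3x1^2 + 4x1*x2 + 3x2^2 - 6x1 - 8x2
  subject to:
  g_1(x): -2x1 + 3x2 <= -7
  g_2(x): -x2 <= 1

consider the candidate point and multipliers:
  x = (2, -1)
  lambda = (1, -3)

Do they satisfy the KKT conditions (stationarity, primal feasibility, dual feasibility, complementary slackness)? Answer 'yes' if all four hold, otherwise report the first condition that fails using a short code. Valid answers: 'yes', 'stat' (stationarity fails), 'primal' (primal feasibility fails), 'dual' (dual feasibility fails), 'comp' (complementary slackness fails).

Gradient of f: grad f(x) = Q x + c = (2, -6)
Constraint values g_i(x) = a_i^T x - b_i:
  g_1((2, -1)) = 0
  g_2((2, -1)) = 0
Stationarity residual: grad f(x) + sum_i lambda_i a_i = (0, 0)
  -> stationarity OK
Primal feasibility (all g_i <= 0): OK
Dual feasibility (all lambda_i >= 0): FAILS
Complementary slackness (lambda_i * g_i(x) = 0 for all i): OK

Verdict: the first failing condition is dual_feasibility -> dual.

dual


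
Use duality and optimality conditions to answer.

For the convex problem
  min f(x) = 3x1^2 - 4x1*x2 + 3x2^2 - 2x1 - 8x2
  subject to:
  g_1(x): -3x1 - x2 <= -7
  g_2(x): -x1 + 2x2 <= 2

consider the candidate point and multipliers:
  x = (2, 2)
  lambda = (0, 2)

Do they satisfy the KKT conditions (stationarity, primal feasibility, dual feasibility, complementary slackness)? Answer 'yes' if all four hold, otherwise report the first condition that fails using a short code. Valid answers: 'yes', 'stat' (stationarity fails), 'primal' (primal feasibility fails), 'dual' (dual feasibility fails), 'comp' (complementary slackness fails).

Gradient of f: grad f(x) = Q x + c = (2, -4)
Constraint values g_i(x) = a_i^T x - b_i:
  g_1((2, 2)) = -1
  g_2((2, 2)) = 0
Stationarity residual: grad f(x) + sum_i lambda_i a_i = (0, 0)
  -> stationarity OK
Primal feasibility (all g_i <= 0): OK
Dual feasibility (all lambda_i >= 0): OK
Complementary slackness (lambda_i * g_i(x) = 0 for all i): OK

Verdict: yes, KKT holds.

yes


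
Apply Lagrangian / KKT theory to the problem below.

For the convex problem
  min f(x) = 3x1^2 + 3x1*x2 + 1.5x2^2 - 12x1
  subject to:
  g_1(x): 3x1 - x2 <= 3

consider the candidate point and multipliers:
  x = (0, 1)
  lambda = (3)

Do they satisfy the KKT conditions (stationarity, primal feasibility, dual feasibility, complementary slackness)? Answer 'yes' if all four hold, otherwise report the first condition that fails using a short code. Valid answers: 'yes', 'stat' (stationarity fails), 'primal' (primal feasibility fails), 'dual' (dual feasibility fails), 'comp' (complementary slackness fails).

Gradient of f: grad f(x) = Q x + c = (-9, 3)
Constraint values g_i(x) = a_i^T x - b_i:
  g_1((0, 1)) = -4
Stationarity residual: grad f(x) + sum_i lambda_i a_i = (0, 0)
  -> stationarity OK
Primal feasibility (all g_i <= 0): OK
Dual feasibility (all lambda_i >= 0): OK
Complementary slackness (lambda_i * g_i(x) = 0 for all i): FAILS

Verdict: the first failing condition is complementary_slackness -> comp.

comp


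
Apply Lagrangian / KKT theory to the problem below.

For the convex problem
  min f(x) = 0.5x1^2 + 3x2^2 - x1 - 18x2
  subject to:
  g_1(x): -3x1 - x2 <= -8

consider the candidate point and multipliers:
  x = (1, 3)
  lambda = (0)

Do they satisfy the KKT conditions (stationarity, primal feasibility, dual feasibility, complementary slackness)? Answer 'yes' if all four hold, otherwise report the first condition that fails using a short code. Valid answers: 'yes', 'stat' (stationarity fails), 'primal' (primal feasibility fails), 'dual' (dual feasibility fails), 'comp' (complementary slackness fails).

Gradient of f: grad f(x) = Q x + c = (0, 0)
Constraint values g_i(x) = a_i^T x - b_i:
  g_1((1, 3)) = 2
Stationarity residual: grad f(x) + sum_i lambda_i a_i = (0, 0)
  -> stationarity OK
Primal feasibility (all g_i <= 0): FAILS
Dual feasibility (all lambda_i >= 0): OK
Complementary slackness (lambda_i * g_i(x) = 0 for all i): OK

Verdict: the first failing condition is primal_feasibility -> primal.

primal


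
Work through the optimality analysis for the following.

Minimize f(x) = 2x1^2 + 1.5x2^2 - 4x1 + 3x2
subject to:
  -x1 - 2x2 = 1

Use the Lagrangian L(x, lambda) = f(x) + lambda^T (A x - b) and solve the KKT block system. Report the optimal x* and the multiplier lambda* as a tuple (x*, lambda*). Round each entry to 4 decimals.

Form the Lagrangian:
  L(x, lambda) = (1/2) x^T Q x + c^T x + lambda^T (A x - b)
Stationarity (grad_x L = 0): Q x + c + A^T lambda = 0.
Primal feasibility: A x = b.

This gives the KKT block system:
  [ Q   A^T ] [ x     ]   [-c ]
  [ A    0  ] [ lambda ] = [ b ]

Solving the linear system:
  x*      = (1, -1)
  lambda* = (0)
  f(x*)   = -3.5

x* = (1, -1), lambda* = (0)


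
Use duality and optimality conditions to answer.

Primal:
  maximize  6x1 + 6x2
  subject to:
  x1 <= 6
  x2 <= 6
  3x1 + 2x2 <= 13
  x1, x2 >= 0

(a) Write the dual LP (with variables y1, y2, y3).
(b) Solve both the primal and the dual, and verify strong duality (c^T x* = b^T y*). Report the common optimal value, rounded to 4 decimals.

The standard primal-dual pair for 'max c^T x s.t. A x <= b, x >= 0' is:
  Dual:  min b^T y  s.t.  A^T y >= c,  y >= 0.

So the dual LP is:
  minimize  6y1 + 6y2 + 13y3
  subject to:
    y1 + 3y3 >= 6
    y2 + 2y3 >= 6
    y1, y2, y3 >= 0

Solving the primal: x* = (0.3333, 6).
  primal value c^T x* = 38.
Solving the dual: y* = (0, 2, 2).
  dual value b^T y* = 38.
Strong duality: c^T x* = b^T y*. Confirmed.

38


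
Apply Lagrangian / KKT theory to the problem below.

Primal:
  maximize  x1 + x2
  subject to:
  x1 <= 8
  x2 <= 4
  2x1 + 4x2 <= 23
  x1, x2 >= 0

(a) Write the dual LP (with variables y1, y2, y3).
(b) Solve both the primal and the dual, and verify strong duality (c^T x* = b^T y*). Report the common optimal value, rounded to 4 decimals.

The standard primal-dual pair for 'max c^T x s.t. A x <= b, x >= 0' is:
  Dual:  min b^T y  s.t.  A^T y >= c,  y >= 0.

So the dual LP is:
  minimize  8y1 + 4y2 + 23y3
  subject to:
    y1 + 2y3 >= 1
    y2 + 4y3 >= 1
    y1, y2, y3 >= 0

Solving the primal: x* = (8, 1.75).
  primal value c^T x* = 9.75.
Solving the dual: y* = (0.5, 0, 0.25).
  dual value b^T y* = 9.75.
Strong duality: c^T x* = b^T y*. Confirmed.

9.75


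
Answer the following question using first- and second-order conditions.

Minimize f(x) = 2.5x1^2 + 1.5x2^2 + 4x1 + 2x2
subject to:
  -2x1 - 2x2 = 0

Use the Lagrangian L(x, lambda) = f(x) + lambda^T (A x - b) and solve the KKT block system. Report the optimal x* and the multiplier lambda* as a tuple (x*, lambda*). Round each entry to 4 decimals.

Form the Lagrangian:
  L(x, lambda) = (1/2) x^T Q x + c^T x + lambda^T (A x - b)
Stationarity (grad_x L = 0): Q x + c + A^T lambda = 0.
Primal feasibility: A x = b.

This gives the KKT block system:
  [ Q   A^T ] [ x     ]   [-c ]
  [ A    0  ] [ lambda ] = [ b ]

Solving the linear system:
  x*      = (-0.25, 0.25)
  lambda* = (1.375)
  f(x*)   = -0.25

x* = (-0.25, 0.25), lambda* = (1.375)


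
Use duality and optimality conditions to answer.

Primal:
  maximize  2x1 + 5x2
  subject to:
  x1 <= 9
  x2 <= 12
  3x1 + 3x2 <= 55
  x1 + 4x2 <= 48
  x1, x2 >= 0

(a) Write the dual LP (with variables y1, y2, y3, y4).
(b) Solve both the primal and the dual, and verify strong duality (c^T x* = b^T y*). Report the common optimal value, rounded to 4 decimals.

The standard primal-dual pair for 'max c^T x s.t. A x <= b, x >= 0' is:
  Dual:  min b^T y  s.t.  A^T y >= c,  y >= 0.

So the dual LP is:
  minimize  9y1 + 12y2 + 55y3 + 48y4
  subject to:
    y1 + 3y3 + y4 >= 2
    y2 + 3y3 + 4y4 >= 5
    y1, y2, y3, y4 >= 0

Solving the primal: x* = (8.4444, 9.8889).
  primal value c^T x* = 66.3333.
Solving the dual: y* = (0, 0, 0.3333, 1).
  dual value b^T y* = 66.3333.
Strong duality: c^T x* = b^T y*. Confirmed.

66.3333


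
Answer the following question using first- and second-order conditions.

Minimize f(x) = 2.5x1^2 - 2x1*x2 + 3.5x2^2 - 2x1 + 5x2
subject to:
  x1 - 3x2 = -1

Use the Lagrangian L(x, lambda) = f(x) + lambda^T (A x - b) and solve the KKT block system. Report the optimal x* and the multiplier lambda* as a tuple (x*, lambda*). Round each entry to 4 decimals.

Form the Lagrangian:
  L(x, lambda) = (1/2) x^T Q x + c^T x + lambda^T (A x - b)
Stationarity (grad_x L = 0): Q x + c + A^T lambda = 0.
Primal feasibility: A x = b.

This gives the KKT block system:
  [ Q   A^T ] [ x     ]   [-c ]
  [ A    0  ] [ lambda ] = [ b ]

Solving the linear system:
  x*      = (0.05, 0.35)
  lambda* = (2.45)
  f(x*)   = 2.05

x* = (0.05, 0.35), lambda* = (2.45)


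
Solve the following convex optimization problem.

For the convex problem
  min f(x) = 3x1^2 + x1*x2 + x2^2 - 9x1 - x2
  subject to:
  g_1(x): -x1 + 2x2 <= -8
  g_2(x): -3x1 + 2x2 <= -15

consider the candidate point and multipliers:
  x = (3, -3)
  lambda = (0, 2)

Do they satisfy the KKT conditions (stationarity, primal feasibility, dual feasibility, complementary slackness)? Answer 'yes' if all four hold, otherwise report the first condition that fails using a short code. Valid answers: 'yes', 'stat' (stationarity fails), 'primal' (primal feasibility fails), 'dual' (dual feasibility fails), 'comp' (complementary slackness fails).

Gradient of f: grad f(x) = Q x + c = (6, -4)
Constraint values g_i(x) = a_i^T x - b_i:
  g_1((3, -3)) = -1
  g_2((3, -3)) = 0
Stationarity residual: grad f(x) + sum_i lambda_i a_i = (0, 0)
  -> stationarity OK
Primal feasibility (all g_i <= 0): OK
Dual feasibility (all lambda_i >= 0): OK
Complementary slackness (lambda_i * g_i(x) = 0 for all i): OK

Verdict: yes, KKT holds.

yes


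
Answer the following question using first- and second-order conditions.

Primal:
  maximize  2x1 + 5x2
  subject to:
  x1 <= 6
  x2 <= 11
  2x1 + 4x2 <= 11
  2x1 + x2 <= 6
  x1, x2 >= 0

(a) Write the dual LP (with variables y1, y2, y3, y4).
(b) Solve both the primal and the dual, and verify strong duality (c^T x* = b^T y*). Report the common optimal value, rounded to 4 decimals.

The standard primal-dual pair for 'max c^T x s.t. A x <= b, x >= 0' is:
  Dual:  min b^T y  s.t.  A^T y >= c,  y >= 0.

So the dual LP is:
  minimize  6y1 + 11y2 + 11y3 + 6y4
  subject to:
    y1 + 2y3 + 2y4 >= 2
    y2 + 4y3 + y4 >= 5
    y1, y2, y3, y4 >= 0

Solving the primal: x* = (0, 2.75).
  primal value c^T x* = 13.75.
Solving the dual: y* = (0, 0, 1.25, 0).
  dual value b^T y* = 13.75.
Strong duality: c^T x* = b^T y*. Confirmed.

13.75


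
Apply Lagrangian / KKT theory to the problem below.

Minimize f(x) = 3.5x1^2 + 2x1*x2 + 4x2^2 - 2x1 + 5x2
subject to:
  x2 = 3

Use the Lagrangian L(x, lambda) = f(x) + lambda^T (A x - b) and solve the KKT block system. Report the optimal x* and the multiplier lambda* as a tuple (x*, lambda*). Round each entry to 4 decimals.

Form the Lagrangian:
  L(x, lambda) = (1/2) x^T Q x + c^T x + lambda^T (A x - b)
Stationarity (grad_x L = 0): Q x + c + A^T lambda = 0.
Primal feasibility: A x = b.

This gives the KKT block system:
  [ Q   A^T ] [ x     ]   [-c ]
  [ A    0  ] [ lambda ] = [ b ]

Solving the linear system:
  x*      = (-0.5714, 3)
  lambda* = (-27.8571)
  f(x*)   = 49.8571

x* = (-0.5714, 3), lambda* = (-27.8571)


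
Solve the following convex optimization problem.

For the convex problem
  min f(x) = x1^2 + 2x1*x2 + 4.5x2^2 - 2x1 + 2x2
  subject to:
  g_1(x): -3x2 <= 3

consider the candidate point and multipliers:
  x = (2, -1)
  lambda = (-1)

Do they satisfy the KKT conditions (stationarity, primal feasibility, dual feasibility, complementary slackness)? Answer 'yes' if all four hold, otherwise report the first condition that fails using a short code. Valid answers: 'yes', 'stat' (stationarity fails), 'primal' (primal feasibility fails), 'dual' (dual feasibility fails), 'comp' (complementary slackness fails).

Gradient of f: grad f(x) = Q x + c = (0, -3)
Constraint values g_i(x) = a_i^T x - b_i:
  g_1((2, -1)) = 0
Stationarity residual: grad f(x) + sum_i lambda_i a_i = (0, 0)
  -> stationarity OK
Primal feasibility (all g_i <= 0): OK
Dual feasibility (all lambda_i >= 0): FAILS
Complementary slackness (lambda_i * g_i(x) = 0 for all i): OK

Verdict: the first failing condition is dual_feasibility -> dual.

dual


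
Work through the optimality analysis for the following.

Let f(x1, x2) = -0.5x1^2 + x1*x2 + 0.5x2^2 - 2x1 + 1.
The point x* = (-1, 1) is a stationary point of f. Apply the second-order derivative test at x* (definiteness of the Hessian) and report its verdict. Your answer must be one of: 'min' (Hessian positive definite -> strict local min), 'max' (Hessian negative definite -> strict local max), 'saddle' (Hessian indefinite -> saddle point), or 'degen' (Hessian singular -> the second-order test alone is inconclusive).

Compute the Hessian H = grad^2 f:
  H = [[-1, 1], [1, 1]]
Verify stationarity: grad f(x*) = H x* + g = (0, 0).
Eigenvalues of H: -1.4142, 1.4142.
Eigenvalues have mixed signs, so H is indefinite -> x* is a saddle point.

saddle


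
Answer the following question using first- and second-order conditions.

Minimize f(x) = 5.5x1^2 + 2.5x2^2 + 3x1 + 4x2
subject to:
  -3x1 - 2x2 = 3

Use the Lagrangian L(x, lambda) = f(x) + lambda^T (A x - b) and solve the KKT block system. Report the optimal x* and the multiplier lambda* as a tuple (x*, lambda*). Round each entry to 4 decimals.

Form the Lagrangian:
  L(x, lambda) = (1/2) x^T Q x + c^T x + lambda^T (A x - b)
Stationarity (grad_x L = 0): Q x + c + A^T lambda = 0.
Primal feasibility: A x = b.

This gives the KKT block system:
  [ Q   A^T ] [ x     ]   [-c ]
  [ A    0  ] [ lambda ] = [ b ]

Solving the linear system:
  x*      = (-0.3708, -0.9438)
  lambda* = (-0.3596)
  f(x*)   = -1.9045

x* = (-0.3708, -0.9438), lambda* = (-0.3596)


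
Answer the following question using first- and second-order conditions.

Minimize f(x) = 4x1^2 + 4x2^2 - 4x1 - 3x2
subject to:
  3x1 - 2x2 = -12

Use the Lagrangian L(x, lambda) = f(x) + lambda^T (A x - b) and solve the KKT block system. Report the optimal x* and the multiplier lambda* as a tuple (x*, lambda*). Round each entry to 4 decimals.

Form the Lagrangian:
  L(x, lambda) = (1/2) x^T Q x + c^T x + lambda^T (A x - b)
Stationarity (grad_x L = 0): Q x + c + A^T lambda = 0.
Primal feasibility: A x = b.

This gives the KKT block system:
  [ Q   A^T ] [ x     ]   [-c ]
  [ A    0  ] [ lambda ] = [ b ]

Solving the linear system:
  x*      = (-2.4423, 2.3365)
  lambda* = (7.8462)
  f(x*)   = 48.4567

x* = (-2.4423, 2.3365), lambda* = (7.8462)


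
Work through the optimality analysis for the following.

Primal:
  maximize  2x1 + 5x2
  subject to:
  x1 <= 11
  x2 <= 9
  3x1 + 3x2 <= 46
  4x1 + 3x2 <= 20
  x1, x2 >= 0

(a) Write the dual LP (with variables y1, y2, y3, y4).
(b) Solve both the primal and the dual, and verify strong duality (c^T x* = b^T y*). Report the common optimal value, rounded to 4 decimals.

The standard primal-dual pair for 'max c^T x s.t. A x <= b, x >= 0' is:
  Dual:  min b^T y  s.t.  A^T y >= c,  y >= 0.

So the dual LP is:
  minimize  11y1 + 9y2 + 46y3 + 20y4
  subject to:
    y1 + 3y3 + 4y4 >= 2
    y2 + 3y3 + 3y4 >= 5
    y1, y2, y3, y4 >= 0

Solving the primal: x* = (0, 6.6667).
  primal value c^T x* = 33.3333.
Solving the dual: y* = (0, 0, 0, 1.6667).
  dual value b^T y* = 33.3333.
Strong duality: c^T x* = b^T y*. Confirmed.

33.3333


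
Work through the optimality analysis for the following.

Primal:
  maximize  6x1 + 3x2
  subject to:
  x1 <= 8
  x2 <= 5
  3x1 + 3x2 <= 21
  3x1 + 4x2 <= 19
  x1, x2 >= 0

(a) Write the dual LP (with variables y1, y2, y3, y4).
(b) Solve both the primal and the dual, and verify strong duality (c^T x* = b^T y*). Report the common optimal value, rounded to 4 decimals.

The standard primal-dual pair for 'max c^T x s.t. A x <= b, x >= 0' is:
  Dual:  min b^T y  s.t.  A^T y >= c,  y >= 0.

So the dual LP is:
  minimize  8y1 + 5y2 + 21y3 + 19y4
  subject to:
    y1 + 3y3 + 3y4 >= 6
    y2 + 3y3 + 4y4 >= 3
    y1, y2, y3, y4 >= 0

Solving the primal: x* = (6.3333, 0).
  primal value c^T x* = 38.
Solving the dual: y* = (0, 0, 0, 2).
  dual value b^T y* = 38.
Strong duality: c^T x* = b^T y*. Confirmed.

38
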